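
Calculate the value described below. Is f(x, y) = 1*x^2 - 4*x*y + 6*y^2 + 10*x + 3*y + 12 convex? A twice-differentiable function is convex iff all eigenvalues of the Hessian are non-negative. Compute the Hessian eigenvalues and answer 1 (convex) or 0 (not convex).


The Hessian of f(x,y) = 1*x^2 - 4*x*y + 6*y^2 + 10*x + 3*y + 12 is:
H = [[2, -4], [-4, 12]]
Trace = 2 + 12 = 14
Determinant = 2*12 - (-4)^2 = 8
Discriminant = (14)^2 - 4*8 = 164.0
Eigenvalues: lambda_1 = 0.5969, lambda_2 = 13.4031
The function is convex.

1


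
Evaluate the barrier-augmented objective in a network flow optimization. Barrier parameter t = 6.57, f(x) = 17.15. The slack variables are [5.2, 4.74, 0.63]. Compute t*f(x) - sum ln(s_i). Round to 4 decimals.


Step 1: Compute log-barrier.
ln values: [1.6487, 1.556, -0.462]
phi = -(1.6487 + 1.556 - 0.462) = -2.7427
Step 2: Compute augmented objective.
t*f(x) = 6.57*17.15 = 112.6755
Total = 112.6755 - 2.7427 = 109.9328


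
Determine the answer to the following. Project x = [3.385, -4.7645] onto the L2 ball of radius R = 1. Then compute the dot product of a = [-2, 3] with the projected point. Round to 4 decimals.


Step 1: Compute ||x|| (intermediates to 6 decimals).
||x|| = sqrt(3.385^2 + (-4.7645)^2) = 5.844543
Step 2: Project.
Since ||x|| > R, scale = R/||x|| = 1/5.844543 = 0.1711, proj(x) = scale * x
proj(x) = [0.579174, -0.815206]
Step 3: Dot product.
a^T * proj(x) = -2*0.579174 + 3*(-0.815206) = -3.604


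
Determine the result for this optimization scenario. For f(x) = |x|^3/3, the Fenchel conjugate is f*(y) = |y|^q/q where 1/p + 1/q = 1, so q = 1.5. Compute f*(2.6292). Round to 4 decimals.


The conjugate exponent q satisfies 1/p + 1/q = 1.
p = 3, so q = 3/(3 - 1) = 1.5
|y|^q = 2.6292^1.5 = 4.2632
f*(2.6292) = 4.2632 / 1.5 = 2.8421


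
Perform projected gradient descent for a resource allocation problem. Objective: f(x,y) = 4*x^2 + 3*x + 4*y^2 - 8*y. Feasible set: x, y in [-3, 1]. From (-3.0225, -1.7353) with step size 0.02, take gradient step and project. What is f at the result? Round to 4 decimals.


Step 1: Compute gradient at (-3.0225, -1.7353).
grad_x = 2*4*-3.0225 + 3 = -21.18
grad_y = 2*4*-1.7353 - 8 = -21.8824
Step 2: Gradient step.
x_raw = -3.0225 - 0.02*-21.18 = -2.5989
y_raw = -1.7353 - 0.02*-21.8824 = -1.2977
Step 3: Project onto [-3, 1].
x_proj = clip(-2.5989) = -2.5989
y_proj = clip(-1.2977) = -1.2977
Step 4: Evaluate f.
f(-2.5989, -1.2977) = 36.3372


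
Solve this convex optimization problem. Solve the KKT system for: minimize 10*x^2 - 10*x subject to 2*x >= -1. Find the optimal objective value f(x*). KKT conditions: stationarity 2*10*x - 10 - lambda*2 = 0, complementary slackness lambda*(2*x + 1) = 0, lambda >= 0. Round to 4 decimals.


Step 1: Try lambda = 0 (constraint inactive).
Stationarity: 2*10*x - 10 = 0
x* = 10/(2*10) = 0.5
Check constraint: 2*0.5 = 1.0 >= -1 -- satisfied.
Step 2: Compute optimal value.
f(x*) = 10*0.5^2 - 10*0.5 = -2.5


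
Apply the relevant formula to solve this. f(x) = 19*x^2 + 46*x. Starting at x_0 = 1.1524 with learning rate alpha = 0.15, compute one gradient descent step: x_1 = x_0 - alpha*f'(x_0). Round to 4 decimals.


We compute the gradient at x_0 and apply the update.
f'(x) = 38*x + 46
f'(1.1524) = 38*1.1524 + 46 = 89.7912
x_1 = 1.1524 - 0.15*89.7912 = -12.3163


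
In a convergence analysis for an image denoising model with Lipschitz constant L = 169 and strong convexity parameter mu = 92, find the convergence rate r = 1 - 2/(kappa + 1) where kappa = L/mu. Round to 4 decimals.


Step 1: Compute the condition number.
kappa = L/mu = 169/92 = 1.837
Step 2: Compute the convergence rate.
r = 1 - 2/(kappa + 1) = 1 - 2*mu/(L + mu) = (L - mu)/(L + mu) = 77/261 = 0.295


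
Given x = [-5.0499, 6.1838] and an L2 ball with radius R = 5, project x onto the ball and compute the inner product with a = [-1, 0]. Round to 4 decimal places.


Step 1: Compute ||x|| (intermediates to 6 decimals).
||x|| = sqrt((-5.0499)^2 + 6.1838^2) = 7.983788
Step 2: Project.
Since ||x|| > R, scale = R/||x|| = 5/7.983788 = 0.626269, proj(x) = scale * x
proj(x) = [-3.162596, 3.872722]
Step 3: Dot product.
a^T * proj(x) = -1*(-3.162596) + 0*3.872722 = 3.1626


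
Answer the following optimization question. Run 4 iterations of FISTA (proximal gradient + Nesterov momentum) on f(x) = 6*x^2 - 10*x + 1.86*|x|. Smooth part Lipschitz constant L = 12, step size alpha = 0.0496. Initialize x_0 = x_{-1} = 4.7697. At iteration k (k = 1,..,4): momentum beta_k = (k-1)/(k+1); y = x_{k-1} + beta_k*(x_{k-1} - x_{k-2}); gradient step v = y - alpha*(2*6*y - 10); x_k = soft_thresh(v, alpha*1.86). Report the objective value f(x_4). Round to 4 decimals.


FISTA on f(x) = 6*x^2 - 10*x + 1.86*|x|
L = 12, alpha = 0.0496
Iteration 1: beta = 0.0, y = 4.7697 + 0.0*(4.7697 - 4.7697) = 4.7697
  grad(y) = 47.2364, v = y - alpha*grad = 2.4268
  prox(v) = soft_thresh(2.4268, 0.0923) = 2.3345
Iteration 2: beta = 0.3333, y = 2.3345 + 0.3333*(2.3345 - 4.7697) = 1.5228
  grad(y) = 8.2735, v = y - alpha*grad = 1.1124
  prox(v) = soft_thresh(1.1124, 0.0923) = 1.0202
Iteration 3: beta = 0.5, y = 1.0202 + 0.5*(1.0202 - 2.3345) = 0.363
  grad(y) = -5.6441, v = y - alpha*grad = 0.6429
  prox(v) = soft_thresh(0.6429, 0.0923) = 0.5507
Iteration 4: beta = 0.6, y = 0.5507 + 0.6*(0.5507 - 1.0202) = 0.269
  grad(y) = -6.7721, v = y - alpha*grad = 0.6049
  prox(v) = soft_thresh(0.6049, 0.0923) = 0.5126
f(x_4) = 6*0.5126^2 - 10*0.5126 + 1.86*|0.5126| = -2.5961


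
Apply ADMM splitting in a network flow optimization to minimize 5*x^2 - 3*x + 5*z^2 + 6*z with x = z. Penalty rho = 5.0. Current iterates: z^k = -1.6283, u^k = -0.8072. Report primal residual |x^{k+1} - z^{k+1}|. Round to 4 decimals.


ADMM iteration with rho = 5.0, z^k = -1.6283, u^k = -0.8072
Step 1: x-update.
Minimize 5*x^2 - 3*x + (5.0/2)*(x + 1.6283 - 0.8072)^2
FOC: (2*5 + 5.0)*x = 3 + 5.0*(-1.6283 + 0.8072)
x^{k+1} = -0.0737
Step 2: z-update.
Minimize 5*z^2 + 6*z + (5.0/2)*(-0.0737 - z - 0.8072)^2
FOC: (2*5 + 5.0)*z = -6 + 5.0*(-0.0737 - 0.8072)
z^{k+1} = -0.6936
Step 3: u-update.
u^{k+1} = -0.8072 - 0.0737 + 0.6936 = -0.1873
Step 4: Primal residual = |-0.0737 + 0.6936| = 0.6199


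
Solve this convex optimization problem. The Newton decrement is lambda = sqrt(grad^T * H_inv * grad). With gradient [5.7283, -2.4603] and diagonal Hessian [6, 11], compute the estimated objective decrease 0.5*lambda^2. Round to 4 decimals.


Step 1: H is diagonal, so H^(-1) * g = [0.9547, -0.2237].
Step 2: g^T H^(-1) g = sum_i g_i^2 / H_ii
  = (5.7283)^2/6 + (-2.4603)^2/11
  = 5.4689 + 0.5503 = 6.0192
Step 3: Objective decrease = 0.5 * g^T H^(-1) g = 3.0096


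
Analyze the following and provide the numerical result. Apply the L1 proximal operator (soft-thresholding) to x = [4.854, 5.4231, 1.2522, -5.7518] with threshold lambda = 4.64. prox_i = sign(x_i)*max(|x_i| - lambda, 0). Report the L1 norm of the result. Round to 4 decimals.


Soft-thresholding with lambda = 4.64:
prox(4.854) = sign(4.854)*max(|4.854| - 4.64, 0) = 0.214
prox(5.4231) = sign(5.4231)*max(|5.4231| - 4.64, 0) = 0.7831
prox(1.2522) = sign(1.2522)*max(|1.2522| - 4.64, 0) = 0.0
prox(-5.7518) = sign(-5.7518)*max(|-5.7518| - 4.64, 0) = -1.1118
prox(x) = [0.214, 0.7831, 0.0, -1.1118]
||prox(x)||_1 = 0.214 + 0.7831 + 0.0 + 1.1118 = 2.1089


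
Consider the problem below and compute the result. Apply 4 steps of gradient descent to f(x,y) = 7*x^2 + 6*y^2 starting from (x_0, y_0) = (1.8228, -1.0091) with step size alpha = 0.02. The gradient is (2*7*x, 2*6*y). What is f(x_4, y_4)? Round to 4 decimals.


Gradient descent on f(x,y) = 7*x^2 + 6*y^2.
Starting point: (1.8228, -1.0091), alpha = 0.02
Step 1: grad_x = 2*7*1.8228 = 25.5192, grad_y = 2*6*-1.0091 = -12.1092
  x_1 = 1.8228 - 0.02*25.5192 = 1.3124
  y_1 = -1.0091 - 0.02*-12.1092 = -0.7669
Step 2: grad_x = 2*7*1.3124 = 18.3738, grad_y = 2*6*-0.7669 = -9.203
  x_2 = 1.3124 - 0.02*18.3738 = 0.9449
  y_2 = -0.7669 - 0.02*-9.203 = -0.5829
Step 3: grad_x = 2*7*0.9449 = 13.2292, grad_y = 2*6*-0.5829 = -6.9943
  x_3 = 0.9449 - 0.02*13.2292 = 0.6804
  y_3 = -0.5829 - 0.02*-6.9943 = -0.443
Step 4: grad_x = 2*7*0.6804 = 9.525, grad_y = 2*6*-0.443 = -5.3156
  x_4 = 0.6804 - 0.02*9.525 = 0.4899
  y_4 = -0.443 - 0.02*-5.3156 = -0.3367
f(0.4899, -0.3367) = 7*0.4899^2 + 6*(-0.3367)^2 = 2.3597


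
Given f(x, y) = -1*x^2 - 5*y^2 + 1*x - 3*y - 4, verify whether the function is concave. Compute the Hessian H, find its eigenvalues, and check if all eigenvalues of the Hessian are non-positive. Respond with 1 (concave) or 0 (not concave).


The Hessian of f(x,y) = -1*x^2 - 5*y^2 + 1*x - 3*y - 4 is:
H = [[-2, 0], [0, -10]]
Trace = -2 - 10 = -12
Determinant = -2*-10 - (0)^2 = 20
Discriminant = (-12)^2 - 4*20 = 64.0
Eigenvalues: lambda_1 = -10.0, lambda_2 = -2.0
The function is concave.

1


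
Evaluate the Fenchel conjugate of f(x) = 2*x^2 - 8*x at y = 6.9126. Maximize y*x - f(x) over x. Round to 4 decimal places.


f*(y) = sup_x {y*x - a*x^2 - b*x} = sup_x {(y-b)*x - a*x^2}
FOC: (y - b) - 2a*x = 0 => x* = (y - b)/(2a)
x* = (6.9126 + 8)/(2*2) = 3.7282
f*(6.9126) = (y-b)^2/(4a) = (6.9126 + 8)^2/(4*2)
= 222.3856/8 = 27.7982


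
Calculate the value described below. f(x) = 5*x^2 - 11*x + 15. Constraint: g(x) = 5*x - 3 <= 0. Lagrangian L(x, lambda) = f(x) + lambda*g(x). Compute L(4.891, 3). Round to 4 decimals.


Step 1: Evaluate f(x).
f(4.891) = 5*4.891^2 - 11*4.891 + 15 = 80.8084
Step 2: Evaluate g(x).
g(4.891) = 5*4.891 - 3 = 21.455
Step 3: Compute Lagrangian.
L = 80.8084 + 3*21.455 = 145.1734


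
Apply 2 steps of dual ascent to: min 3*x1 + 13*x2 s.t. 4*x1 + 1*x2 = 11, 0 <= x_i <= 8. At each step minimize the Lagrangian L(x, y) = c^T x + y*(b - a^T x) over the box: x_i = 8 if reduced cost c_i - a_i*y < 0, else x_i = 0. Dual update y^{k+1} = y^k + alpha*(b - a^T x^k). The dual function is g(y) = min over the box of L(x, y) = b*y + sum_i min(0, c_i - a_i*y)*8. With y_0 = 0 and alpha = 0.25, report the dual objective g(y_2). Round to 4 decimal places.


Dual ascent for LP: min 3*x1 + 13*x2, 4*x1 + 1*x2 = 11, 0 <= x_i <= 8
Step 1: y^k = 0.0, reduced costs: (3.0, 13.0)
  x^k = (0.0, 0.0), subgradient = b - a^T x = 11.0
  y^{k+1} = 0.0 + 0.25*11.0 = 2.75
Step 2: y^k = 2.75, reduced costs: (-8.0, 10.25)
  x^k = (8.0, 0.0), subgradient = b - a^T x = -21.0
  y^{k+1} = 2.75 + 0.25*-21.0 = -2.5
Dual objective at y_2 = -2.5: reduced costs (13.0, 15.5), box minimizer x = (0.0, 0.0)
g(y_2) = b*y + (c1 - a1*y)*x1 + (c2 - a2*y)*x2 = 11*(-2.5) + 13.0*0.0 + 15.5*0.0 = -27.5 + 0.0 + 0.0 = -27.5


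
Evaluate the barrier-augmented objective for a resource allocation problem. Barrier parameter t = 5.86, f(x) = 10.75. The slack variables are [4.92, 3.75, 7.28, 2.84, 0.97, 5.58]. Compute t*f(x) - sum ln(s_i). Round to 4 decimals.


Step 1: Compute log-barrier.
ln values: [1.5933, 1.3218, 1.9851, 1.0438, -0.0305, 1.7192]
phi = -(1.5933 + 1.3218 + 1.9851 + 1.0438 - 0.0305 + 1.7192) = -7.6327
Step 2: Compute augmented objective.
t*f(x) = 5.86*10.75 = 62.995
Total = 62.995 - 7.6327 = 55.3623


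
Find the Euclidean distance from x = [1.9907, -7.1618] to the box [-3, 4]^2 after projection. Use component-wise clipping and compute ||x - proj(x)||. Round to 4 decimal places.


Project each component onto [-3, 4].
clip(1.9907) = 1.9907, clip(-7.1618) = -3.0
Projection = [1.9907, -3.0]
Squared diffs: [0.0, 17.3206]
Distance = sqrt(17.3206) = 4.1618


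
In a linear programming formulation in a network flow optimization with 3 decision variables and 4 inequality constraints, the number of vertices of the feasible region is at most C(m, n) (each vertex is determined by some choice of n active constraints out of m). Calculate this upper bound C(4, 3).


Each vertex corresponds to some choice of n active constraints out of m, so the number of vertices is at most C(m, n) = m! / (n!(m-n)!).
m = 4, n = 3
Numerator: 4 * 3 * 2
Denominator: 3! = 6
C(4, 3) = 4


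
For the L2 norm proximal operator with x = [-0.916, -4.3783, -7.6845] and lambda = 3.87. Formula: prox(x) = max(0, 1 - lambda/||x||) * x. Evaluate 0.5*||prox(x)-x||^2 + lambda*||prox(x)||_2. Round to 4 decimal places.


Step 1: Compute ||x||.
||x|| = 8.8916
Step 2: Compute scaling factor.
scale = max(0, 1 - 3.87/8.8916) = 0.5648
Step 3: prox(x) = [-0.5173, -2.4727, -4.3399]
||prox(x)|| = 5.0216
Step 4: Proximal objective.
0.5*||prox-x||^2 = 7.4885
lambda*||prox|| = 19.4336
Total = 26.9219


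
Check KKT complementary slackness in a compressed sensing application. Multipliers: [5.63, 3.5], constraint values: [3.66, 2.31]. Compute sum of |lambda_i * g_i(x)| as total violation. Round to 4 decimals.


KKT complementary slackness check:
lambda_1 * g_1 = 5.63 * 3.66 = 20.6058
lambda_2 * g_2 = 3.5 * 2.31 = 8.085
Total violation = 20.6058 + 8.085 = 28.6908


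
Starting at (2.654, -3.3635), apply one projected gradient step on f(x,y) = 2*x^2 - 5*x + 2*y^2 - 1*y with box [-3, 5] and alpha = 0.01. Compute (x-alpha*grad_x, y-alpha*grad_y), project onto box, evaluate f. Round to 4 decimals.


Step 1: Compute gradient at (2.654, -3.3635).
grad_x = 2*2*2.654 - 5 = 5.616
grad_y = 2*2*-3.3635 - 1 = -14.454
Step 2: Gradient step.
x_raw = 2.654 - 0.01*5.616 = 2.5978
y_raw = -3.3635 - 0.01*-14.454 = -3.219
Step 3: Project onto [-3, 5].
x_proj = clip(2.5978) = 2.5978
y_proj = clip(-3.219) = -3.0
Step 4: Evaluate f.
f(2.5978, -3.0) = 21.5083


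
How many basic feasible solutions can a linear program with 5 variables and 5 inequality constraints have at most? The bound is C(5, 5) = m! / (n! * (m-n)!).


Each vertex corresponds to some choice of n active constraints out of m, so the number of vertices is at most C(m, n) = m! / (n!(m-n)!).
m = 5, n = 5
Numerator: 5 * 4 * 3 * 2 * 1
Denominator: 5! = 120
C(5, 5) = 1


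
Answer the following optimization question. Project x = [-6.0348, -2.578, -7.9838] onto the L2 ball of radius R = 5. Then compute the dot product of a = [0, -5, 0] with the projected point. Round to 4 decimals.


Step 1: Compute ||x|| (intermediates to 6 decimals).
||x|| = sqrt((-6.0348)^2 + (-2.578)^2 + (-7.9838)^2) = 10.334697
Step 2: Project.
Since ||x|| > R, scale = R/||x|| = 5/10.334697 = 0.483807, proj(x) = scale * x
proj(x) = [-2.919678, -1.247254, -3.862618]
Step 3: Dot product.
a^T * proj(x) = 0*(-2.919678) - 5*(-1.247254) + 0*(-3.862618) = 6.2363


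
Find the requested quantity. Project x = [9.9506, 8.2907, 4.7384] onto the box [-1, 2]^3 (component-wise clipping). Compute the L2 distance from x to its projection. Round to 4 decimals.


Project each component onto [-1, 2].
clip(9.9506) = 2.0, clip(8.2907) = 2.0, clip(4.7384) = 2.0
Projection = [2.0, 2.0, 2.0]
Squared diffs: [63.212, 39.5729, 7.4988]
Distance = sqrt(110.2837) = 10.5016


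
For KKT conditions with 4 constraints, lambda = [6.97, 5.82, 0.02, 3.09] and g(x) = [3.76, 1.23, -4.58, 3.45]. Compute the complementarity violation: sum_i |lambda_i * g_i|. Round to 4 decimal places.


KKT complementary slackness check:
lambda_1 * g_1 = 6.97 * 3.76 = 26.2072
lambda_2 * g_2 = 5.82 * 1.23 = 7.1586
lambda_3 * g_3 = 0.02 * -4.58 = -0.0916
lambda_4 * g_4 = 3.09 * 3.45 = 10.6605
Total violation = 26.2072 + 7.1586 + 0.0916 + 10.6605 = 44.1179


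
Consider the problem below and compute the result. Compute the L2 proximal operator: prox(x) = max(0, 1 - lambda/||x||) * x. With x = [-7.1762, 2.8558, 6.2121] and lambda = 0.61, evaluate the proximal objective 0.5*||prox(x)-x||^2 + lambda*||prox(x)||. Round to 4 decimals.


Step 1: Compute ||x||.
||x|| = 9.9118
Step 2: Compute scaling factor.
scale = max(0, 1 - 0.61/9.9118) = 0.9385
Step 3: prox(x) = [-6.7346, 2.68, 5.8298]
||prox(x)|| = 9.3018
Step 4: Proximal objective.
0.5*||prox-x||^2 = 0.1861
lambda*||prox|| = 5.6741
Total = 5.8601


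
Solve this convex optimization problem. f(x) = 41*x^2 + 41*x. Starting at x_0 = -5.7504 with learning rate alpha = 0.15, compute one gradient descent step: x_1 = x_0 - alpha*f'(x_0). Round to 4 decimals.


We compute the gradient at x_0 and apply the update.
f'(x) = 82*x + 41
f'(-5.7504) = 82*-5.7504 + 41 = -430.5328
x_1 = -5.7504 - 0.15*-430.5328 = 58.8295


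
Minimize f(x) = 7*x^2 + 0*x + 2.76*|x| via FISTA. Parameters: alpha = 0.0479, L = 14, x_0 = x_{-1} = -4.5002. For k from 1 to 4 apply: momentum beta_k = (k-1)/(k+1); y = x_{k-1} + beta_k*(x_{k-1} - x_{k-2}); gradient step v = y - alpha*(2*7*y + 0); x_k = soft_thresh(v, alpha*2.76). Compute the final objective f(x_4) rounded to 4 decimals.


FISTA on f(x) = 7*x^2 + 0*x + 2.76*|x|
L = 14, alpha = 0.0479
Iteration 1: beta = 0.0, y = -4.5002 + 0.0*(-4.5002 + 4.5002) = -4.5002
  grad(y) = -63.0028, v = y - alpha*grad = -1.4824
  prox(v) = soft_thresh(-1.4824, 0.1322) = -1.3502
Iteration 2: beta = 0.3333, y = -1.3502 + 0.3333*(-1.3502 + 4.5002) = -0.3001
  grad(y) = -4.2021, v = y - alpha*grad = -0.0989
  prox(v) = soft_thresh(-0.0989, 0.1322) = 0.0
Iteration 3: beta = 0.5, y = 0.0 + 0.5*(0.0 + 1.3502) = 0.6751
  grad(y) = 9.4511, v = y - alpha*grad = 0.2224
  prox(v) = soft_thresh(0.2224, 0.1322) = 0.0902
Iteration 4: beta = 0.6, y = 0.0902 + 0.6*(0.0902 - 0.0) = 0.1443
  grad(y) = 2.0198, v = y - alpha*grad = 0.0475
  prox(v) = soft_thresh(0.0475, 0.1322) = 0.0
f(x_4) = 7*0.0^2 + 0*0.0 + 2.76*|0.0| = 0.0


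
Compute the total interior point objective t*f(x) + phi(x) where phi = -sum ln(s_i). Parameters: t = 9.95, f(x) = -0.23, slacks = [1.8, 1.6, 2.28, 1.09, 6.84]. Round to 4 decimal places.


Step 1: Compute log-barrier.
ln values: [0.5878, 0.47, 0.8242, 0.0862, 1.9228]
phi = -(0.5878 + 0.47 + 0.8242 + 0.0862 + 1.9228) = -3.8909
Step 2: Compute augmented objective.
t*f(x) = 9.95*-0.23 = -2.2885
Total = -2.2885 - 3.8909 = -6.1794


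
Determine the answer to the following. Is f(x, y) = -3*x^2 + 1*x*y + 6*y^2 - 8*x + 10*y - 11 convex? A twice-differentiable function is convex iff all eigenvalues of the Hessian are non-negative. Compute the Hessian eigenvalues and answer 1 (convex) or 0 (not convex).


The Hessian of f(x,y) = -3*x^2 + 1*x*y + 6*y^2 - 8*x + 10*y - 11 is:
H = [[-6, 1], [1, 12]]
Trace = -6 + 12 = 6
Determinant = -6*12 - (1)^2 = -73
Discriminant = (6)^2 - 4*-73 = 328.0
Eigenvalues: lambda_1 = -6.0554, lambda_2 = 12.0554
The function is not convex.

0


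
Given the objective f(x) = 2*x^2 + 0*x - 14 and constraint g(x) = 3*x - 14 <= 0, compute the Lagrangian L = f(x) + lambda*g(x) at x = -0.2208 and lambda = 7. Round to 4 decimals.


Step 1: Evaluate f(x).
f(-0.2208) = 2*(-0.2208)^2 + 0*(-0.2208) - 14 = -13.9025
Step 2: Evaluate g(x).
g(-0.2208) = 3*-0.2208 - 14 = -14.6624
Step 3: Compute Lagrangian.
L = -13.9025 + 7*-14.6624 = -116.5393


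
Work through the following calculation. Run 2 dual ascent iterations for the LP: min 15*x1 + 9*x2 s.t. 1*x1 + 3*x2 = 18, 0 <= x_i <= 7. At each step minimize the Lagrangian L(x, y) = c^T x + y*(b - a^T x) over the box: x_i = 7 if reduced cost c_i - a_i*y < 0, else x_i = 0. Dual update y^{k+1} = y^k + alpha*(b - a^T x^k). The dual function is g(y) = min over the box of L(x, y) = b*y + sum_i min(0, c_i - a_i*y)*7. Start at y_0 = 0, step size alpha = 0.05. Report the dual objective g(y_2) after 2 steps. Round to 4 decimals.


Dual ascent for LP: min 15*x1 + 9*x2, 1*x1 + 3*x2 = 18, 0 <= x_i <= 7
Step 1: y^k = 0.0, reduced costs: (15.0, 9.0)
  x^k = (0.0, 0.0), subgradient = b - a^T x = 18.0
  y^{k+1} = 0.0 + 0.05*18.0 = 0.9
Step 2: y^k = 0.9, reduced costs: (14.1, 6.3)
  x^k = (0.0, 0.0), subgradient = b - a^T x = 18.0
  y^{k+1} = 0.9 + 0.05*18.0 = 1.8
Dual objective at y_2 = 1.8: reduced costs (13.2, 3.6), box minimizer x = (0.0, 0.0)
g(y_2) = b*y + (c1 - a1*y)*x1 + (c2 - a2*y)*x2 = 18*1.8 + 13.2*0.0 + 3.6*0.0 = 32.4 + 0.0 + 0.0 = 32.4


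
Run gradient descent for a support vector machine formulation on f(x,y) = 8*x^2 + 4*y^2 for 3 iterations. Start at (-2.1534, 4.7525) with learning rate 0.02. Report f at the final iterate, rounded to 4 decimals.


Gradient descent on f(x,y) = 8*x^2 + 4*y^2.
Starting point: (-2.1534, 4.7525), alpha = 0.02
Step 1: grad_x = 2*8*-2.1534 = -34.4544, grad_y = 2*4*4.7525 = 38.02
  x_1 = -2.1534 - 0.02*-34.4544 = -1.4643
  y_1 = 4.7525 - 0.02*38.02 = 3.9921
Step 2: grad_x = 2*8*-1.4643 = -23.429, grad_y = 2*4*3.9921 = 31.9368
  x_2 = -1.4643 - 0.02*-23.429 = -0.9957
  y_2 = 3.9921 - 0.02*31.9368 = 3.3534
Step 3: grad_x = 2*8*-0.9957 = -15.9317, grad_y = 2*4*3.3534 = 26.8269
  x_3 = -0.9957 - 0.02*-15.9317 = -0.6771
  y_3 = 3.3534 - 0.02*26.8269 = 2.8168
f(-0.6771, 2.8168) = 8*(-0.6771)^2 + 4*2.8168^2 = 35.4057


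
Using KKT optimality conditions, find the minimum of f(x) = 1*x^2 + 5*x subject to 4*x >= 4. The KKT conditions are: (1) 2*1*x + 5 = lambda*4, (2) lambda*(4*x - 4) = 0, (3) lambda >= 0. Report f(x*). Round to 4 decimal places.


Step 1: Try lambda = 0 (constraint inactive).
x_unc = -5/(2*1) = -2.5
Check: 4*-2.5 = -10.0 < 4 -- violated!
Step 2: Constraint must be active: 4*x = 4
x* = 4/4 = 1.0
lambda = (2*1*1.0 + 5)/4 = 1.75
Step 3: Compute optimal value.
f(x*) = 1*1.0^2 + 5*1.0 = 6.0


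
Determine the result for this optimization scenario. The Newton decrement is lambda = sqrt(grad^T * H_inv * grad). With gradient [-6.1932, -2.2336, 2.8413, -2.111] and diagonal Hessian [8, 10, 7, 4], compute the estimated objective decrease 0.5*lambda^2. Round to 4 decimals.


Step 1: H is diagonal, so H^(-1) * g = [-0.7742, -0.2234, 0.4059, -0.5278].
Step 2: g^T H^(-1) g = sum_i g_i^2 / H_ii
  = (-6.1932)^2/8 + (-2.2336)^2/10 + (2.8413)^2/7 + (-2.111)^2/4
  = 4.7945 + 0.4989 + 1.1533 + 1.1141 = 7.5607
Step 3: Objective decrease = 0.5 * g^T H^(-1) g = 3.7804


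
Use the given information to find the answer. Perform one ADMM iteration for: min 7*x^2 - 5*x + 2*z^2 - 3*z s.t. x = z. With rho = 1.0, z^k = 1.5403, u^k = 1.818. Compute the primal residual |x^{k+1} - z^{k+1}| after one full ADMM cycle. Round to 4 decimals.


ADMM iteration with rho = 1.0, z^k = 1.5403, u^k = 1.818
Step 1: x-update.
Minimize 7*x^2 - 5*x + (1.0/2)*(x - 1.5403 + 1.818)^2
FOC: (2*7 + 1.0)*x = 5 + 1.0*(1.5403 - 1.818)
x^{k+1} = 0.3148
Step 2: z-update.
Minimize 2*z^2 - 3*z + (1.0/2)*(0.3148 - z + 1.818)^2
FOC: (2*2 + 1.0)*z = 3 + 1.0*(0.3148 + 1.818)
z^{k+1} = 1.0266
Step 3: u-update.
u^{k+1} = 1.818 + 0.3148 - 1.0266 = 1.1063
Step 4: Primal residual = |0.3148 - 1.0266| = 0.7117


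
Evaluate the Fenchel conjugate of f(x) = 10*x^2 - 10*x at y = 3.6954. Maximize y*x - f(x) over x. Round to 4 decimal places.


f*(y) = sup_x {y*x - a*x^2 - b*x} = sup_x {(y-b)*x - a*x^2}
FOC: (y - b) - 2a*x = 0 => x* = (y - b)/(2a)
x* = (3.6954 + 10)/(2*10) = 0.6848
f*(3.6954) = (y-b)^2/(4a) = (3.6954 + 10)^2/(4*10)
= 187.564/40 = 4.6891


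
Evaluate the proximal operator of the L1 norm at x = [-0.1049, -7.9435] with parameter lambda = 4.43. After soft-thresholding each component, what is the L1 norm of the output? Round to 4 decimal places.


Soft-thresholding with lambda = 4.43:
prox(-0.1049) = sign(-0.1049)*max(|-0.1049| - 4.43, 0) = 0.0
prox(-7.9435) = sign(-7.9435)*max(|-7.9435| - 4.43, 0) = -3.5135
prox(x) = [0.0, -3.5135]
||prox(x)||_1 = 0.0 + 3.5135 = 3.5135


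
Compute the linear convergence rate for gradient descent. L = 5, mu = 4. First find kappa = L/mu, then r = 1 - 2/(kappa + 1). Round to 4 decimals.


Step 1: Compute the condition number.
kappa = L/mu = 5/4 = 1.25
Step 2: Compute the convergence rate.
r = 1 - 2/(kappa + 1) = 1 - 2*mu/(L + mu) = (L - mu)/(L + mu) = 1/9 = 0.1111


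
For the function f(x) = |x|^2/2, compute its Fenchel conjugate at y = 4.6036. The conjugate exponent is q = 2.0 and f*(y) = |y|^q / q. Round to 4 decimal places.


The conjugate exponent q satisfies 1/p + 1/q = 1.
p = 2, so q = 2/(2 - 1) = 2.0
|y|^q = 4.6036^2.0 = 21.1931
f*(4.6036) = 21.1931 / 2.0 = 10.5966


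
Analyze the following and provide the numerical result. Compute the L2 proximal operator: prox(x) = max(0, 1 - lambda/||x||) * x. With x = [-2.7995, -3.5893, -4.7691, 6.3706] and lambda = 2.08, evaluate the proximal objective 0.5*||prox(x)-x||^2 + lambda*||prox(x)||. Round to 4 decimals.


Step 1: Compute ||x||.
||x|| = 9.1678
Step 2: Compute scaling factor.
scale = max(0, 1 - 2.08/9.1678) = 0.7731
Step 3: prox(x) = [-2.1643, -2.775, -3.6871, 4.9252]
||prox(x)|| = 7.0878
Step 4: Proximal objective.
0.5*||prox-x||^2 = 2.1632
lambda*||prox|| = 14.7426
Total = 16.9059


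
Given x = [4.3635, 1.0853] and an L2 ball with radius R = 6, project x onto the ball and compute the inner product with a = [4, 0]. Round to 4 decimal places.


Step 1: Compute ||x|| (intermediates to 6 decimals).
||x|| = sqrt(4.3635^2 + 1.0853^2) = 4.496444
Step 2: Project.
Since ||x|| <= R, proj = x (no scaling needed).
proj(x) = [4.3635, 1.0853]
Step 3: Dot product.
a^T * proj(x) = 4*4.3635 + 0*1.0853 = 17.454


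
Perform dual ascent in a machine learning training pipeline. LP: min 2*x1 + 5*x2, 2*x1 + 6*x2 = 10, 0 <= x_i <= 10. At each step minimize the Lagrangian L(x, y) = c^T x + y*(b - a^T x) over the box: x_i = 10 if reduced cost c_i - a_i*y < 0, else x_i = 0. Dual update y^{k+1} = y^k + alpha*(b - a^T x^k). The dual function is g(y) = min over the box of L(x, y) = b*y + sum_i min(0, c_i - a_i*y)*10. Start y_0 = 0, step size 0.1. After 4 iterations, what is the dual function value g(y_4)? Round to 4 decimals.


Dual ascent for LP: min 2*x1 + 5*x2, 2*x1 + 6*x2 = 10, 0 <= x_i <= 10
Step 1: y^k = 0.0, reduced costs: (2.0, 5.0)
  x^k = (0.0, 0.0), subgradient = b - a^T x = 10.0
  y^{k+1} = 0.0 + 0.1*10.0 = 1.0
Step 2: y^k = 1.0, reduced costs: (0.0, -1.0)
  x^k = (0.0, 10.0), subgradient = b - a^T x = -50.0
  y^{k+1} = 1.0 + 0.1*-50.0 = -4.0
Step 3: y^k = -4.0, reduced costs: (10.0, 29.0)
  x^k = (0.0, 0.0), subgradient = b - a^T x = 10.0
  y^{k+1} = -4.0 + 0.1*10.0 = -3.0
Step 4: y^k = -3.0, reduced costs: (8.0, 23.0)
  x^k = (0.0, 0.0), subgradient = b - a^T x = 10.0
  y^{k+1} = -3.0 + 0.1*10.0 = -2.0
Dual objective at y_4 = -2.0: reduced costs (6.0, 17.0), box minimizer x = (0.0, 0.0)
g(y_4) = b*y + (c1 - a1*y)*x1 + (c2 - a2*y)*x2 = 10*(-2.0) + 6.0*0.0 + 17.0*0.0 = -20.0 + 0.0 + 0.0 = -20.0


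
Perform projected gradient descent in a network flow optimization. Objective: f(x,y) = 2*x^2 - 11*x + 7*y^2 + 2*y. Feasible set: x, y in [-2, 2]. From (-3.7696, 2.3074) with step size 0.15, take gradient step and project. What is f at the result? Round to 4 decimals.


Step 1: Compute gradient at (-3.7696, 2.3074).
grad_x = 2*2*-3.7696 - 11 = -26.0784
grad_y = 2*7*2.3074 + 2 = 34.3036
Step 2: Gradient step.
x_raw = -3.7696 - 0.15*-26.0784 = 0.1422
y_raw = 2.3074 - 0.15*34.3036 = -2.8381
Step 3: Project onto [-2, 2].
x_proj = clip(0.1422) = 0.1422
y_proj = clip(-2.8381) = -2.0
Step 4: Evaluate f.
f(0.1422, -2.0) = 22.4767


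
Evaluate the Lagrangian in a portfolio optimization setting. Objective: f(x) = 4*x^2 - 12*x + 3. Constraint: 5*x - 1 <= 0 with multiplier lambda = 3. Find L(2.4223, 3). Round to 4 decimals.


Step 1: Evaluate f(x).
f(2.4223) = 4*2.4223^2 - 12*2.4223 + 3 = -2.5975
Step 2: Evaluate g(x).
g(2.4223) = 5*2.4223 - 1 = 11.1115
Step 3: Compute Lagrangian.
L = -2.5975 + 3*11.1115 = 30.737


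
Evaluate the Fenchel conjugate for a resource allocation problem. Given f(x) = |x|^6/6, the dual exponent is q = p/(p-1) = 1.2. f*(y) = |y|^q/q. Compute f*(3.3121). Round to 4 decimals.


The conjugate exponent q satisfies 1/p + 1/q = 1.
p = 6, so q = 6/(6 - 1) = 1.2
|y|^q = 3.3121^1.2 = 4.2085
f*(3.3121) = 4.2085 / 1.2 = 3.5071


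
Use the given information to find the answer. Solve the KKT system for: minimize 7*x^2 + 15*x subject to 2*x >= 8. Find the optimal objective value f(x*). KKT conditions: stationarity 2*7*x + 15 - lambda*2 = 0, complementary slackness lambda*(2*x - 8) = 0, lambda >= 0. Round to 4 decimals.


Step 1: Try lambda = 0 (constraint inactive).
x_unc = -15/(2*7) = -1.0714
Check: 2*-1.0714 = -2.1428 < 8 -- violated!
Step 2: Constraint must be active: 2*x = 8
x* = 8/2 = 4.0
lambda = (2*7*4.0 + 15)/2 = 35.5
Step 3: Compute optimal value.
f(x*) = 7*4.0^2 + 15*4.0 = 172.0


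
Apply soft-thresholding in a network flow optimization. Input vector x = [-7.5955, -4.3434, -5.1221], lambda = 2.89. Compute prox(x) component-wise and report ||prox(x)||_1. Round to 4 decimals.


Soft-thresholding with lambda = 2.89:
prox(-7.5955) = sign(-7.5955)*max(|-7.5955| - 2.89, 0) = -4.7055
prox(-4.3434) = sign(-4.3434)*max(|-4.3434| - 2.89, 0) = -1.4534
prox(-5.1221) = sign(-5.1221)*max(|-5.1221| - 2.89, 0) = -2.2321
prox(x) = [-4.7055, -1.4534, -2.2321]
||prox(x)||_1 = 4.7055 + 1.4534 + 2.2321 = 8.391


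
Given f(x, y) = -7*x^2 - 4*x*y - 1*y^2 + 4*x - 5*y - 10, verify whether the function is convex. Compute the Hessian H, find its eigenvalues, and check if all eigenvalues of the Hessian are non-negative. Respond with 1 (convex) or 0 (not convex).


The Hessian of f(x,y) = -7*x^2 - 4*x*y - 1*y^2 + 4*x - 5*y - 10 is:
H = [[-14, -4], [-4, -2]]
Trace = -14 - 2 = -16
Determinant = -14*-2 - (-4)^2 = 12
Discriminant = (-16)^2 - 4*12 = 208.0
Eigenvalues: lambda_1 = -15.2111, lambda_2 = -0.7889
The function is not convex.

0


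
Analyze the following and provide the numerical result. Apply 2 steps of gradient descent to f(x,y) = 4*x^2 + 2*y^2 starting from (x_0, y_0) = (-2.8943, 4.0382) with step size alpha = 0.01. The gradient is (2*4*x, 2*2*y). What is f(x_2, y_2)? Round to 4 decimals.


Gradient descent on f(x,y) = 4*x^2 + 2*y^2.
Starting point: (-2.8943, 4.0382), alpha = 0.01
Step 1: grad_x = 2*4*-2.8943 = -23.1544, grad_y = 2*2*4.0382 = 16.1528
  x_1 = -2.8943 - 0.01*-23.1544 = -2.6628
  y_1 = 4.0382 - 0.01*16.1528 = 3.8767
Step 2: grad_x = 2*4*-2.6628 = -21.302, grad_y = 2*2*3.8767 = 15.5067
  x_2 = -2.6628 - 0.01*-21.302 = -2.4497
  y_2 = 3.8767 - 0.01*15.5067 = 3.7216
f(-2.4497, 3.7216) = 4*(-2.4497)^2 + 2*3.7216^2 = 51.7055


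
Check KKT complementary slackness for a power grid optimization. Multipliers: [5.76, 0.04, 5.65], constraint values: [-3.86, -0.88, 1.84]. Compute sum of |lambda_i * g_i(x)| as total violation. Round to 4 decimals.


KKT complementary slackness check:
lambda_1 * g_1 = 5.76 * -3.86 = -22.2336
lambda_2 * g_2 = 0.04 * -0.88 = -0.0352
lambda_3 * g_3 = 5.65 * 1.84 = 10.396
Total violation = 22.2336 + 0.0352 + 10.396 = 32.6648


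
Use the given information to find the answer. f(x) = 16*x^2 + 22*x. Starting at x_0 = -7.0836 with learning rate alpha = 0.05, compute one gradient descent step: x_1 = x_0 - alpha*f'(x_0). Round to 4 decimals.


We compute the gradient at x_0 and apply the update.
f'(x) = 32*x + 22
f'(-7.0836) = 32*-7.0836 + 22 = -204.6752
x_1 = -7.0836 - 0.05*-204.6752 = 3.1502


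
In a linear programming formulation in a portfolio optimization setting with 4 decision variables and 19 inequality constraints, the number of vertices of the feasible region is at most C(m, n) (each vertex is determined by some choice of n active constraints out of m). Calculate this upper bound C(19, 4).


Each vertex corresponds to some choice of n active constraints out of m, so the number of vertices is at most C(m, n) = m! / (n!(m-n)!).
m = 19, n = 4
Numerator: 19 * 18 * 17 * 16
Denominator: 4! = 24
C(19, 4) = 3876


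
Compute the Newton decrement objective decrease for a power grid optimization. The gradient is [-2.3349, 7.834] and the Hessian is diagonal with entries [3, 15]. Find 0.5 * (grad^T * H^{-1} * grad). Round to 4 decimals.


Step 1: H is diagonal, so H^(-1) * g = [-0.7783, 0.5223].
Step 2: g^T H^(-1) g = sum_i g_i^2 / H_ii
  = (-2.3349)^2/3 + (7.834)^2/15
  = 1.8173 + 4.0914 = 5.9087
Step 3: Objective decrease = 0.5 * g^T H^(-1) g = 2.9543


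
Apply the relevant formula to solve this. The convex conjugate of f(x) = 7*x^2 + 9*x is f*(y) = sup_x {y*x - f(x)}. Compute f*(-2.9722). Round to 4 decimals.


f*(y) = sup_x {y*x - a*x^2 - b*x} = sup_x {(y-b)*x - a*x^2}
FOC: (y - b) - 2a*x = 0 => x* = (y - b)/(2a)
x* = (-2.9722 - 9)/(2*7) = -0.8552
f*(-2.9722) = (y-b)^2/(4a) = (-2.9722 - 9)^2/(4*7)
= 143.3336/28 = 5.1191


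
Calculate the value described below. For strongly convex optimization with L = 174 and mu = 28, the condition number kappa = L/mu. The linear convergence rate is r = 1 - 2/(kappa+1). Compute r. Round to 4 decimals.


Step 1: Compute the condition number.
kappa = L/mu = 174/28 = 6.2143
Step 2: Compute the convergence rate.
r = 1 - 2/(kappa + 1) = 1 - 2*mu/(L + mu) = (L - mu)/(L + mu) = 146/202 = 0.7228


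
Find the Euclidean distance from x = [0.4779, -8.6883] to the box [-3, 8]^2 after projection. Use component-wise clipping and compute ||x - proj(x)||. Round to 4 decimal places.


Project each component onto [-3, 8].
clip(0.4779) = 0.4779, clip(-8.6883) = -3.0
Projection = [0.4779, -3.0]
Squared diffs: [0.0, 32.3568]
Distance = sqrt(32.3568) = 5.6883


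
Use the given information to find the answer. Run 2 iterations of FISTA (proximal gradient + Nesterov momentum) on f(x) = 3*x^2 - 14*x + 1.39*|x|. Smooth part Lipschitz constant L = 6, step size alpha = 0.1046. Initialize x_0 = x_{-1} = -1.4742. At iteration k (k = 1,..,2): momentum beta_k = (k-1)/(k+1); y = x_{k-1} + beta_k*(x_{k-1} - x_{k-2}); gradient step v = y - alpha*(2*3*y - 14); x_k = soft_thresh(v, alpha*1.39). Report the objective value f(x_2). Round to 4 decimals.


FISTA on f(x) = 3*x^2 - 14*x + 1.39*|x|
L = 6, alpha = 0.1046
Iteration 1: beta = 0.0, y = -1.4742 + 0.0*(-1.4742 + 1.4742) = -1.4742
  grad(y) = -22.8452, v = y - alpha*grad = 0.9154
  prox(v) = soft_thresh(0.9154, 0.1454) = 0.77
Iteration 2: beta = 0.3333, y = 0.77 + 0.3333*(0.77 + 1.4742) = 1.5181
  grad(y) = -4.8915, v = y - alpha*grad = 2.0297
  prox(v) = soft_thresh(2.0297, 0.1454) = 1.8843
f(x_2) = 3*1.8843^2 - 14*1.8843 + 1.39*|1.8843| = -13.1093


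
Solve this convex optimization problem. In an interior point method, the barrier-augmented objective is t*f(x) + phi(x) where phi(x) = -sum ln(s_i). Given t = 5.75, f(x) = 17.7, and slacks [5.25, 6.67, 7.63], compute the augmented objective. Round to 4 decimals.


Step 1: Compute log-barrier.
ln values: [1.6582, 1.8976, 2.0321]
phi = -(1.6582 + 1.8976 + 2.0321) = -5.5879
Step 2: Compute augmented objective.
t*f(x) = 5.75*17.7 = 101.775
Total = 101.775 - 5.5879 = 96.1871


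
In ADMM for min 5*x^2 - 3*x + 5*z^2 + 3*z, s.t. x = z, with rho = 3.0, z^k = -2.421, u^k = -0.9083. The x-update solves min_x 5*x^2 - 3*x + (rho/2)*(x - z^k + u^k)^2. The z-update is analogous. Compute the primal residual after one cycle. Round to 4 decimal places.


ADMM iteration with rho = 3.0, z^k = -2.421, u^k = -0.9083
Step 1: x-update.
Minimize 5*x^2 - 3*x + (3.0/2)*(x + 2.421 - 0.9083)^2
FOC: (2*5 + 3.0)*x = 3 + 3.0*(-2.421 + 0.9083)
x^{k+1} = -0.1183
Step 2: z-update.
Minimize 5*z^2 + 3*z + (3.0/2)*(-0.1183 - z - 0.9083)^2
FOC: (2*5 + 3.0)*z = -3 + 3.0*(-0.1183 - 0.9083)
z^{k+1} = -0.4677
Step 3: u-update.
u^{k+1} = -0.9083 - 0.1183 + 0.4677 = -0.5589
Step 4: Primal residual = |-0.1183 + 0.4677| = 0.3494


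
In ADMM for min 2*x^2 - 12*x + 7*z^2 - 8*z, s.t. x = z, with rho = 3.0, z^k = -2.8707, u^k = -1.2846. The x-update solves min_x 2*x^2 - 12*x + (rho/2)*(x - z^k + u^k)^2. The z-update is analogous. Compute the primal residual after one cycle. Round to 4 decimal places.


ADMM iteration with rho = 3.0, z^k = -2.8707, u^k = -1.2846
Step 1: x-update.
Minimize 2*x^2 - 12*x + (3.0/2)*(x + 2.8707 - 1.2846)^2
FOC: (2*2 + 3.0)*x = 12 + 3.0*(-2.8707 + 1.2846)
x^{k+1} = 1.0345
Step 2: z-update.
Minimize 7*z^2 - 8*z + (3.0/2)*(1.0345 - z - 1.2846)^2
FOC: (2*7 + 3.0)*z = 8 + 3.0*(1.0345 - 1.2846)
z^{k+1} = 0.4265
Step 3: u-update.
u^{k+1} = -1.2846 + 1.0345 - 0.4265 = -0.6765
Step 4: Primal residual = |1.0345 - 0.4265| = 0.6081


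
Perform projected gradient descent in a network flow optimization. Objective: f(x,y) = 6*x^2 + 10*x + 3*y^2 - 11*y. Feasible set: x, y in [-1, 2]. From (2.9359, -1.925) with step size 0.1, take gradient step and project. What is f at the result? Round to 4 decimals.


Step 1: Compute gradient at (2.9359, -1.925).
grad_x = 2*6*2.9359 + 10 = 45.2308
grad_y = 2*3*-1.925 - 11 = -22.55
Step 2: Gradient step.
x_raw = 2.9359 - 0.1*45.2308 = -1.5872
y_raw = -1.925 - 0.1*-22.55 = 0.33
Step 3: Project onto [-1, 2].
x_proj = clip(-1.5872) = -1.0
y_proj = clip(0.33) = 0.33
Step 4: Evaluate f.
f(-1.0, 0.33) = -7.3033


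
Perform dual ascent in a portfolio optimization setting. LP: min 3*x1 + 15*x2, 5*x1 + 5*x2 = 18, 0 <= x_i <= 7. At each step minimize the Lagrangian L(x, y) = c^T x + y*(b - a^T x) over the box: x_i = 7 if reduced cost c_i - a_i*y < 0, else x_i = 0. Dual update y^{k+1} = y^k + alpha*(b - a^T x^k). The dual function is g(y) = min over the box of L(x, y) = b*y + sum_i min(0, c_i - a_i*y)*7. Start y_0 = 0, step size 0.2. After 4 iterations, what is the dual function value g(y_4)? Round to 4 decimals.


Dual ascent for LP: min 3*x1 + 15*x2, 5*x1 + 5*x2 = 18, 0 <= x_i <= 7
Step 1: y^k = 0.0, reduced costs: (3.0, 15.0)
  x^k = (0.0, 0.0), subgradient = b - a^T x = 18.0
  y^{k+1} = 0.0 + 0.2*18.0 = 3.6
Step 2: y^k = 3.6, reduced costs: (-15.0, -3.0)
  x^k = (7.0, 7.0), subgradient = b - a^T x = -52.0
  y^{k+1} = 3.6 + 0.2*-52.0 = -6.8
Step 3: y^k = -6.8, reduced costs: (37.0, 49.0)
  x^k = (0.0, 0.0), subgradient = b - a^T x = 18.0
  y^{k+1} = -6.8 + 0.2*18.0 = -3.2
Step 4: y^k = -3.2, reduced costs: (19.0, 31.0)
  x^k = (0.0, 0.0), subgradient = b - a^T x = 18.0
  y^{k+1} = -3.2 + 0.2*18.0 = 0.4
Dual objective at y_4 = 0.4: reduced costs (1.0, 13.0), box minimizer x = (0.0, 0.0)
g(y_4) = b*y + (c1 - a1*y)*x1 + (c2 - a2*y)*x2 = 18*0.4 + 1.0*0.0 + 13.0*0.0 = 7.2 + 0.0 + 0.0 = 7.2


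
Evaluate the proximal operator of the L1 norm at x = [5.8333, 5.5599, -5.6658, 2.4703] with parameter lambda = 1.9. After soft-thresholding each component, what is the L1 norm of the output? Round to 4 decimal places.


Soft-thresholding with lambda = 1.9:
prox(5.8333) = sign(5.8333)*max(|5.8333| - 1.9, 0) = 3.9333
prox(5.5599) = sign(5.5599)*max(|5.5599| - 1.9, 0) = 3.6599
prox(-5.6658) = sign(-5.6658)*max(|-5.6658| - 1.9, 0) = -3.7658
prox(2.4703) = sign(2.4703)*max(|2.4703| - 1.9, 0) = 0.5703
prox(x) = [3.9333, 3.6599, -3.7658, 0.5703]
||prox(x)||_1 = 3.9333 + 3.6599 + 3.7658 + 0.5703 = 11.9293


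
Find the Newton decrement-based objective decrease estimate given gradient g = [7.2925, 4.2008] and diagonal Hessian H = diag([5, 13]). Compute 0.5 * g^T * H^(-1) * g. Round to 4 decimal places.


Step 1: H is diagonal, so H^(-1) * g = [1.4585, 0.3231].
Step 2: g^T H^(-1) g = sum_i g_i^2 / H_ii
  = (7.2925)^2/5 + (4.2008)^2/13
  = 10.6361 + 1.3574 = 11.9936
Step 3: Objective decrease = 0.5 * g^T H^(-1) g = 5.9968


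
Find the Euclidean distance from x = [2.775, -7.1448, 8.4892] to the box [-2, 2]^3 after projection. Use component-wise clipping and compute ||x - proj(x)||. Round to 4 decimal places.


Project each component onto [-2, 2].
clip(2.775) = 2.0, clip(-7.1448) = -2.0, clip(8.4892) = 2.0
Projection = [2.0, -2.0, 2.0]
Squared diffs: [0.6006, 26.469, 42.1097]
Distance = sqrt(69.1793) = 8.3174


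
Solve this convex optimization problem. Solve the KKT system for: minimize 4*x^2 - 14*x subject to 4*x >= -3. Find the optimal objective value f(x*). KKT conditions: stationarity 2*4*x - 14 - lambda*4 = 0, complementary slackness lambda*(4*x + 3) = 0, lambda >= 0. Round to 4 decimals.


Step 1: Try lambda = 0 (constraint inactive).
Stationarity: 2*4*x - 14 = 0
x* = 14/(2*4) = 1.75
Check constraint: 4*1.75 = 7.0 >= -3 -- satisfied.
Step 2: Compute optimal value.
f(x*) = 4*1.75^2 - 14*1.75 = -12.25


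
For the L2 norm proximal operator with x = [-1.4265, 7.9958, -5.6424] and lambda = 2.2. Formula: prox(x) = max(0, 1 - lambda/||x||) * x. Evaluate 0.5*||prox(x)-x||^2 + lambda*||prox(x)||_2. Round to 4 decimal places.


Step 1: Compute ||x||.
||x|| = 9.8896
Step 2: Compute scaling factor.
scale = max(0, 1 - 2.2/9.8896) = 0.7775
Step 3: prox(x) = [-1.1092, 6.2171, -4.3872]
||prox(x)|| = 7.6896
Step 4: Proximal objective.
0.5*||prox-x||^2 = 2.42
lambda*||prox|| = 16.9171
Total = 19.3371


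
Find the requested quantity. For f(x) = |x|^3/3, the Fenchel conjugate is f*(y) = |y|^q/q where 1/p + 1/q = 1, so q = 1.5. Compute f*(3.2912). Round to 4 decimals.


The conjugate exponent q satisfies 1/p + 1/q = 1.
p = 3, so q = 3/(3 - 1) = 1.5
|y|^q = 3.2912^1.5 = 5.9708
f*(3.2912) = 5.9708 / 1.5 = 3.9805
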